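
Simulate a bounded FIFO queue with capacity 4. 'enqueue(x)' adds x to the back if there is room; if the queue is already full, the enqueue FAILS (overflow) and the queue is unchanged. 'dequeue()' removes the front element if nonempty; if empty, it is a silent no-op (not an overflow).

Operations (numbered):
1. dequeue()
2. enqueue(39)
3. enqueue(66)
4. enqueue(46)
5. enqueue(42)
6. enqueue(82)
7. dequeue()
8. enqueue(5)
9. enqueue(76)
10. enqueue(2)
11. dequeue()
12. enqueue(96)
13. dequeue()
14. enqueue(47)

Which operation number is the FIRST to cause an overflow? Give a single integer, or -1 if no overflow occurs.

1. dequeue(): empty, no-op, size=0
2. enqueue(39): size=1
3. enqueue(66): size=2
4. enqueue(46): size=3
5. enqueue(42): size=4
6. enqueue(82): size=4=cap → OVERFLOW (fail)
7. dequeue(): size=3
8. enqueue(5): size=4
9. enqueue(76): size=4=cap → OVERFLOW (fail)
10. enqueue(2): size=4=cap → OVERFLOW (fail)
11. dequeue(): size=3
12. enqueue(96): size=4
13. dequeue(): size=3
14. enqueue(47): size=4

Answer: 6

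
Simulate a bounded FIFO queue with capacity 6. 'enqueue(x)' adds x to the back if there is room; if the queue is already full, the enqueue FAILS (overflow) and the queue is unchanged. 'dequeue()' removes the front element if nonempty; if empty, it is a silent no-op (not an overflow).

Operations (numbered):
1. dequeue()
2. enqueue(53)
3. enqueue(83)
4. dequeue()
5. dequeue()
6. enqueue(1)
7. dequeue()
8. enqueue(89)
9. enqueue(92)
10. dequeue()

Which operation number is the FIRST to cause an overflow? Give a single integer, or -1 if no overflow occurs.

1. dequeue(): empty, no-op, size=0
2. enqueue(53): size=1
3. enqueue(83): size=2
4. dequeue(): size=1
5. dequeue(): size=0
6. enqueue(1): size=1
7. dequeue(): size=0
8. enqueue(89): size=1
9. enqueue(92): size=2
10. dequeue(): size=1

Answer: -1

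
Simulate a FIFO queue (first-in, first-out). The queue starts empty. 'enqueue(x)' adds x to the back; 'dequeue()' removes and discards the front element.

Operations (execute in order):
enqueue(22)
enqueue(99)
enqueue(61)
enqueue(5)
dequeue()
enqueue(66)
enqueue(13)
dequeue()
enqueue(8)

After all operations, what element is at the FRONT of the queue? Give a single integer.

enqueue(22): queue = [22]
enqueue(99): queue = [22, 99]
enqueue(61): queue = [22, 99, 61]
enqueue(5): queue = [22, 99, 61, 5]
dequeue(): queue = [99, 61, 5]
enqueue(66): queue = [99, 61, 5, 66]
enqueue(13): queue = [99, 61, 5, 66, 13]
dequeue(): queue = [61, 5, 66, 13]
enqueue(8): queue = [61, 5, 66, 13, 8]

Answer: 61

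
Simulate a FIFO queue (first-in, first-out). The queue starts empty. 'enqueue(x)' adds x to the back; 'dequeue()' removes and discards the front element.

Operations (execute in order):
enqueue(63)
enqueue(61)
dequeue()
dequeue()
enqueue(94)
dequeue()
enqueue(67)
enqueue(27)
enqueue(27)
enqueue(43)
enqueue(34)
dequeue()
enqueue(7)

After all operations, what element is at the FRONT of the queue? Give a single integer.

enqueue(63): queue = [63]
enqueue(61): queue = [63, 61]
dequeue(): queue = [61]
dequeue(): queue = []
enqueue(94): queue = [94]
dequeue(): queue = []
enqueue(67): queue = [67]
enqueue(27): queue = [67, 27]
enqueue(27): queue = [67, 27, 27]
enqueue(43): queue = [67, 27, 27, 43]
enqueue(34): queue = [67, 27, 27, 43, 34]
dequeue(): queue = [27, 27, 43, 34]
enqueue(7): queue = [27, 27, 43, 34, 7]

Answer: 27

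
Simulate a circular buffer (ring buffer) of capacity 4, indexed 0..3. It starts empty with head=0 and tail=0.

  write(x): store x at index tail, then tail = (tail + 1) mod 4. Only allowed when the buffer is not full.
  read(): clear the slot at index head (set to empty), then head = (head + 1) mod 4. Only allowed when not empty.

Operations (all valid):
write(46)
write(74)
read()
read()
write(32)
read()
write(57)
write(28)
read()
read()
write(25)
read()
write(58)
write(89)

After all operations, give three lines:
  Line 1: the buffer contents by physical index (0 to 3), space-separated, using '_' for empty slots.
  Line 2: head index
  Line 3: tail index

write(46): buf=[46 _ _ _], head=0, tail=1, size=1
write(74): buf=[46 74 _ _], head=0, tail=2, size=2
read(): buf=[_ 74 _ _], head=1, tail=2, size=1
read(): buf=[_ _ _ _], head=2, tail=2, size=0
write(32): buf=[_ _ 32 _], head=2, tail=3, size=1
read(): buf=[_ _ _ _], head=3, tail=3, size=0
write(57): buf=[_ _ _ 57], head=3, tail=0, size=1
write(28): buf=[28 _ _ 57], head=3, tail=1, size=2
read(): buf=[28 _ _ _], head=0, tail=1, size=1
read(): buf=[_ _ _ _], head=1, tail=1, size=0
write(25): buf=[_ 25 _ _], head=1, tail=2, size=1
read(): buf=[_ _ _ _], head=2, tail=2, size=0
write(58): buf=[_ _ 58 _], head=2, tail=3, size=1
write(89): buf=[_ _ 58 89], head=2, tail=0, size=2

Answer: _ _ 58 89
2
0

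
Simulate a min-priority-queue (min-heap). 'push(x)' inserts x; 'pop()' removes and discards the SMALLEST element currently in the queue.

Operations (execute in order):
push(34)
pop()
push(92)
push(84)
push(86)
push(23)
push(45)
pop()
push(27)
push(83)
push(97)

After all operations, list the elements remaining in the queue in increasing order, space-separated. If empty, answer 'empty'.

push(34): heap contents = [34]
pop() → 34: heap contents = []
push(92): heap contents = [92]
push(84): heap contents = [84, 92]
push(86): heap contents = [84, 86, 92]
push(23): heap contents = [23, 84, 86, 92]
push(45): heap contents = [23, 45, 84, 86, 92]
pop() → 23: heap contents = [45, 84, 86, 92]
push(27): heap contents = [27, 45, 84, 86, 92]
push(83): heap contents = [27, 45, 83, 84, 86, 92]
push(97): heap contents = [27, 45, 83, 84, 86, 92, 97]

Answer: 27 45 83 84 86 92 97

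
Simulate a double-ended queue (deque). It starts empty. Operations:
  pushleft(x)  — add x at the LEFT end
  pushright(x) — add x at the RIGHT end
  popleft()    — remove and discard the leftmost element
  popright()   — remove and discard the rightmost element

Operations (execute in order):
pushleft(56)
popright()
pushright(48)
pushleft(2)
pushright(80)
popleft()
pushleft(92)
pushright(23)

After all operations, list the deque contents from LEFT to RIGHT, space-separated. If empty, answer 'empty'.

pushleft(56): [56]
popright(): []
pushright(48): [48]
pushleft(2): [2, 48]
pushright(80): [2, 48, 80]
popleft(): [48, 80]
pushleft(92): [92, 48, 80]
pushright(23): [92, 48, 80, 23]

Answer: 92 48 80 23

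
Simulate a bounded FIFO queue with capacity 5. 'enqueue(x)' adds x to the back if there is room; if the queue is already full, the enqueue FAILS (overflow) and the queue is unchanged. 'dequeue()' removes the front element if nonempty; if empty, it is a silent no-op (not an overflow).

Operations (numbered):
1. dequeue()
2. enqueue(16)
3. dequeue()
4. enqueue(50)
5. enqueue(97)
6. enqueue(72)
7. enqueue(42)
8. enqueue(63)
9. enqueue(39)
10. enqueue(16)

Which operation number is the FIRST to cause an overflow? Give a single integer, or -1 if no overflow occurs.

1. dequeue(): empty, no-op, size=0
2. enqueue(16): size=1
3. dequeue(): size=0
4. enqueue(50): size=1
5. enqueue(97): size=2
6. enqueue(72): size=3
7. enqueue(42): size=4
8. enqueue(63): size=5
9. enqueue(39): size=5=cap → OVERFLOW (fail)
10. enqueue(16): size=5=cap → OVERFLOW (fail)

Answer: 9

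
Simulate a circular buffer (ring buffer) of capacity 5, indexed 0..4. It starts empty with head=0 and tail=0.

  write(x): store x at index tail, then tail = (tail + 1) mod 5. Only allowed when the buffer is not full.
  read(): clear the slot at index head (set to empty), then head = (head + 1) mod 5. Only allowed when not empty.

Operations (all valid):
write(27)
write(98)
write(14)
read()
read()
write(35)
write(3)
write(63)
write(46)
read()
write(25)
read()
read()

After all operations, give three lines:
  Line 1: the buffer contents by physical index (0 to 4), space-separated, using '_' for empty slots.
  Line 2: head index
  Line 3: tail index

write(27): buf=[27 _ _ _ _], head=0, tail=1, size=1
write(98): buf=[27 98 _ _ _], head=0, tail=2, size=2
write(14): buf=[27 98 14 _ _], head=0, tail=3, size=3
read(): buf=[_ 98 14 _ _], head=1, tail=3, size=2
read(): buf=[_ _ 14 _ _], head=2, tail=3, size=1
write(35): buf=[_ _ 14 35 _], head=2, tail=4, size=2
write(3): buf=[_ _ 14 35 3], head=2, tail=0, size=3
write(63): buf=[63 _ 14 35 3], head=2, tail=1, size=4
write(46): buf=[63 46 14 35 3], head=2, tail=2, size=5
read(): buf=[63 46 _ 35 3], head=3, tail=2, size=4
write(25): buf=[63 46 25 35 3], head=3, tail=3, size=5
read(): buf=[63 46 25 _ 3], head=4, tail=3, size=4
read(): buf=[63 46 25 _ _], head=0, tail=3, size=3

Answer: 63 46 25 _ _
0
3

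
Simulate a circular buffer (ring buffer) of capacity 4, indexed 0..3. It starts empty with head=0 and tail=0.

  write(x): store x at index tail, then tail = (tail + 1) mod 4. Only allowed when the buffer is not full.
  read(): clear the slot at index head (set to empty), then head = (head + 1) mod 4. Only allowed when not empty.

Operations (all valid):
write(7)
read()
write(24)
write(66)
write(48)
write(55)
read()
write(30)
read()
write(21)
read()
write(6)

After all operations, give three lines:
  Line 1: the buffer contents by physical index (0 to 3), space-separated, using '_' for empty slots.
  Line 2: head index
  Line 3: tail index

Answer: 55 30 21 6
0
0

Derivation:
write(7): buf=[7 _ _ _], head=0, tail=1, size=1
read(): buf=[_ _ _ _], head=1, tail=1, size=0
write(24): buf=[_ 24 _ _], head=1, tail=2, size=1
write(66): buf=[_ 24 66 _], head=1, tail=3, size=2
write(48): buf=[_ 24 66 48], head=1, tail=0, size=3
write(55): buf=[55 24 66 48], head=1, tail=1, size=4
read(): buf=[55 _ 66 48], head=2, tail=1, size=3
write(30): buf=[55 30 66 48], head=2, tail=2, size=4
read(): buf=[55 30 _ 48], head=3, tail=2, size=3
write(21): buf=[55 30 21 48], head=3, tail=3, size=4
read(): buf=[55 30 21 _], head=0, tail=3, size=3
write(6): buf=[55 30 21 6], head=0, tail=0, size=4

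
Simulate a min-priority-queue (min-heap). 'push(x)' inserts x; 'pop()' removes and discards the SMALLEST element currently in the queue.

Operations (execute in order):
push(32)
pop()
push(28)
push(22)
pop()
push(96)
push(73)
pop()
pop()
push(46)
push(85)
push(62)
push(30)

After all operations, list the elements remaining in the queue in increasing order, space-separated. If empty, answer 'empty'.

Answer: 30 46 62 85 96

Derivation:
push(32): heap contents = [32]
pop() → 32: heap contents = []
push(28): heap contents = [28]
push(22): heap contents = [22, 28]
pop() → 22: heap contents = [28]
push(96): heap contents = [28, 96]
push(73): heap contents = [28, 73, 96]
pop() → 28: heap contents = [73, 96]
pop() → 73: heap contents = [96]
push(46): heap contents = [46, 96]
push(85): heap contents = [46, 85, 96]
push(62): heap contents = [46, 62, 85, 96]
push(30): heap contents = [30, 46, 62, 85, 96]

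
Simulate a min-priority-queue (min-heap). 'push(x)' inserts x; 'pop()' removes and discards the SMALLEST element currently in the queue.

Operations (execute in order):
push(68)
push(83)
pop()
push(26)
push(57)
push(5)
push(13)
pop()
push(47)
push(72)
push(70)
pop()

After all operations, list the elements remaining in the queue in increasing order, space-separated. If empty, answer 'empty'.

Answer: 26 47 57 70 72 83

Derivation:
push(68): heap contents = [68]
push(83): heap contents = [68, 83]
pop() → 68: heap contents = [83]
push(26): heap contents = [26, 83]
push(57): heap contents = [26, 57, 83]
push(5): heap contents = [5, 26, 57, 83]
push(13): heap contents = [5, 13, 26, 57, 83]
pop() → 5: heap contents = [13, 26, 57, 83]
push(47): heap contents = [13, 26, 47, 57, 83]
push(72): heap contents = [13, 26, 47, 57, 72, 83]
push(70): heap contents = [13, 26, 47, 57, 70, 72, 83]
pop() → 13: heap contents = [26, 47, 57, 70, 72, 83]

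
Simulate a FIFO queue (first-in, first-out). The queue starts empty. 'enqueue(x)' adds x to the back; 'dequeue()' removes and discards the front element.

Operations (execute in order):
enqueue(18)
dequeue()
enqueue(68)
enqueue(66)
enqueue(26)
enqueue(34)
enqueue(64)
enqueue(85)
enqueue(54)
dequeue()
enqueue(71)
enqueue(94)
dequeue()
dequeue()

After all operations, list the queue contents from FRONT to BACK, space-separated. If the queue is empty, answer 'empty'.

enqueue(18): [18]
dequeue(): []
enqueue(68): [68]
enqueue(66): [68, 66]
enqueue(26): [68, 66, 26]
enqueue(34): [68, 66, 26, 34]
enqueue(64): [68, 66, 26, 34, 64]
enqueue(85): [68, 66, 26, 34, 64, 85]
enqueue(54): [68, 66, 26, 34, 64, 85, 54]
dequeue(): [66, 26, 34, 64, 85, 54]
enqueue(71): [66, 26, 34, 64, 85, 54, 71]
enqueue(94): [66, 26, 34, 64, 85, 54, 71, 94]
dequeue(): [26, 34, 64, 85, 54, 71, 94]
dequeue(): [34, 64, 85, 54, 71, 94]

Answer: 34 64 85 54 71 94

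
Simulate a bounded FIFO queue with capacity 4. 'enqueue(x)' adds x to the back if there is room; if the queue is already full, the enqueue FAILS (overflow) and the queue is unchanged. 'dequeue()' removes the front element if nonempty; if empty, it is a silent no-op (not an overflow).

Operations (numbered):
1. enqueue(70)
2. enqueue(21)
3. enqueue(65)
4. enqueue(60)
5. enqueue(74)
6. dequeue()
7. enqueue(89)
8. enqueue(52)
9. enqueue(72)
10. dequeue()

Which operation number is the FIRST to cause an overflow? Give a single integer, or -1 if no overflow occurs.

Answer: 5

Derivation:
1. enqueue(70): size=1
2. enqueue(21): size=2
3. enqueue(65): size=3
4. enqueue(60): size=4
5. enqueue(74): size=4=cap → OVERFLOW (fail)
6. dequeue(): size=3
7. enqueue(89): size=4
8. enqueue(52): size=4=cap → OVERFLOW (fail)
9. enqueue(72): size=4=cap → OVERFLOW (fail)
10. dequeue(): size=3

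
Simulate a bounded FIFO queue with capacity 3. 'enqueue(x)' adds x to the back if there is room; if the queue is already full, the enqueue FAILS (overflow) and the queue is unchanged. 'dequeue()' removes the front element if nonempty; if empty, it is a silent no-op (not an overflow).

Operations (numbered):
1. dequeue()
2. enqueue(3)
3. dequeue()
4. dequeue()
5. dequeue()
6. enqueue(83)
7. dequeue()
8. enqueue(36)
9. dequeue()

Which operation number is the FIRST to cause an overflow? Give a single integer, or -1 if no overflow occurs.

Answer: -1

Derivation:
1. dequeue(): empty, no-op, size=0
2. enqueue(3): size=1
3. dequeue(): size=0
4. dequeue(): empty, no-op, size=0
5. dequeue(): empty, no-op, size=0
6. enqueue(83): size=1
7. dequeue(): size=0
8. enqueue(36): size=1
9. dequeue(): size=0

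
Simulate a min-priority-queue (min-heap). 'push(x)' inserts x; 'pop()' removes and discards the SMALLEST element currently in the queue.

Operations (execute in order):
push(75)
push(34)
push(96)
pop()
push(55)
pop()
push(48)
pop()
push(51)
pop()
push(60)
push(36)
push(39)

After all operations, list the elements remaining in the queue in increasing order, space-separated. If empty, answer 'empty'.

Answer: 36 39 60 75 96

Derivation:
push(75): heap contents = [75]
push(34): heap contents = [34, 75]
push(96): heap contents = [34, 75, 96]
pop() → 34: heap contents = [75, 96]
push(55): heap contents = [55, 75, 96]
pop() → 55: heap contents = [75, 96]
push(48): heap contents = [48, 75, 96]
pop() → 48: heap contents = [75, 96]
push(51): heap contents = [51, 75, 96]
pop() → 51: heap contents = [75, 96]
push(60): heap contents = [60, 75, 96]
push(36): heap contents = [36, 60, 75, 96]
push(39): heap contents = [36, 39, 60, 75, 96]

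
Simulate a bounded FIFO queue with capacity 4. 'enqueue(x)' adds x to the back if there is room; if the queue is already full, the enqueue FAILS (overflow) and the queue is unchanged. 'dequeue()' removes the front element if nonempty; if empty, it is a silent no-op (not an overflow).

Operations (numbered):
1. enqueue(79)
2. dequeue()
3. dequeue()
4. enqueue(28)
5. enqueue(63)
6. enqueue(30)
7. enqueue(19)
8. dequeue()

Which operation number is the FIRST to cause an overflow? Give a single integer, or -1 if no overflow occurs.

1. enqueue(79): size=1
2. dequeue(): size=0
3. dequeue(): empty, no-op, size=0
4. enqueue(28): size=1
5. enqueue(63): size=2
6. enqueue(30): size=3
7. enqueue(19): size=4
8. dequeue(): size=3

Answer: -1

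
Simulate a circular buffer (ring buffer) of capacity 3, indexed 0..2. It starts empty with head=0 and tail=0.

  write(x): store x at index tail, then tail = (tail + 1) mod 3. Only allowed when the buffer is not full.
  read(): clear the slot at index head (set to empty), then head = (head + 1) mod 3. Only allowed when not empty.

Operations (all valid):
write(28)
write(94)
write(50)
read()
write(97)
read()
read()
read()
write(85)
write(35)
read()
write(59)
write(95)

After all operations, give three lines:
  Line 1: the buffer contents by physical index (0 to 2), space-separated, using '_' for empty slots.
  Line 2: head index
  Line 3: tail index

write(28): buf=[28 _ _], head=0, tail=1, size=1
write(94): buf=[28 94 _], head=0, tail=2, size=2
write(50): buf=[28 94 50], head=0, tail=0, size=3
read(): buf=[_ 94 50], head=1, tail=0, size=2
write(97): buf=[97 94 50], head=1, tail=1, size=3
read(): buf=[97 _ 50], head=2, tail=1, size=2
read(): buf=[97 _ _], head=0, tail=1, size=1
read(): buf=[_ _ _], head=1, tail=1, size=0
write(85): buf=[_ 85 _], head=1, tail=2, size=1
write(35): buf=[_ 85 35], head=1, tail=0, size=2
read(): buf=[_ _ 35], head=2, tail=0, size=1
write(59): buf=[59 _ 35], head=2, tail=1, size=2
write(95): buf=[59 95 35], head=2, tail=2, size=3

Answer: 59 95 35
2
2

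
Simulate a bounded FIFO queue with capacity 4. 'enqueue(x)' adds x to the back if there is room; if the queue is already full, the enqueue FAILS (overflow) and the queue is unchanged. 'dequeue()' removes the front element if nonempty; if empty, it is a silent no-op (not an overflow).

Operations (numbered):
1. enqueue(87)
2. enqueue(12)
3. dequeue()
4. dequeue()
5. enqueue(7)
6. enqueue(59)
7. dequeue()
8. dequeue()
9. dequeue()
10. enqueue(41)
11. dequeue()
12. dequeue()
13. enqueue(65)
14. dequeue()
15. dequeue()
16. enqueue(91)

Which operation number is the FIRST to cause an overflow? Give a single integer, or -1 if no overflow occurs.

Answer: -1

Derivation:
1. enqueue(87): size=1
2. enqueue(12): size=2
3. dequeue(): size=1
4. dequeue(): size=0
5. enqueue(7): size=1
6. enqueue(59): size=2
7. dequeue(): size=1
8. dequeue(): size=0
9. dequeue(): empty, no-op, size=0
10. enqueue(41): size=1
11. dequeue(): size=0
12. dequeue(): empty, no-op, size=0
13. enqueue(65): size=1
14. dequeue(): size=0
15. dequeue(): empty, no-op, size=0
16. enqueue(91): size=1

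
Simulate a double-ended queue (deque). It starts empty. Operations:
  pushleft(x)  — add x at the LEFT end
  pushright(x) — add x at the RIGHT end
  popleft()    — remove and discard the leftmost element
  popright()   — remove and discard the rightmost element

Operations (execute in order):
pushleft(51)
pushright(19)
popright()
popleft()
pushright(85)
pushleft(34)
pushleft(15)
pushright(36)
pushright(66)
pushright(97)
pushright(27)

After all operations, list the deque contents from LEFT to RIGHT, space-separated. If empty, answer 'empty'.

pushleft(51): [51]
pushright(19): [51, 19]
popright(): [51]
popleft(): []
pushright(85): [85]
pushleft(34): [34, 85]
pushleft(15): [15, 34, 85]
pushright(36): [15, 34, 85, 36]
pushright(66): [15, 34, 85, 36, 66]
pushright(97): [15, 34, 85, 36, 66, 97]
pushright(27): [15, 34, 85, 36, 66, 97, 27]

Answer: 15 34 85 36 66 97 27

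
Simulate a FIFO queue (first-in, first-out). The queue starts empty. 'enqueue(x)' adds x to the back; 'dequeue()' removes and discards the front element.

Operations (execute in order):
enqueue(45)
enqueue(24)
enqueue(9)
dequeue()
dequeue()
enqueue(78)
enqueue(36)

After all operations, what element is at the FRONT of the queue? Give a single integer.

enqueue(45): queue = [45]
enqueue(24): queue = [45, 24]
enqueue(9): queue = [45, 24, 9]
dequeue(): queue = [24, 9]
dequeue(): queue = [9]
enqueue(78): queue = [9, 78]
enqueue(36): queue = [9, 78, 36]

Answer: 9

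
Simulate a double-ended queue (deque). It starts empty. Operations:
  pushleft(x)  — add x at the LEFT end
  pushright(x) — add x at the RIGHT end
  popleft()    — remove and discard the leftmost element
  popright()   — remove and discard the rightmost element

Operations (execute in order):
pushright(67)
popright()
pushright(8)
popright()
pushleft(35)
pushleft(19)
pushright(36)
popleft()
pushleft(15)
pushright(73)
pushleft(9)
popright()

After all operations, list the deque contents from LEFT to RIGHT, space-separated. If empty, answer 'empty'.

Answer: 9 15 35 36

Derivation:
pushright(67): [67]
popright(): []
pushright(8): [8]
popright(): []
pushleft(35): [35]
pushleft(19): [19, 35]
pushright(36): [19, 35, 36]
popleft(): [35, 36]
pushleft(15): [15, 35, 36]
pushright(73): [15, 35, 36, 73]
pushleft(9): [9, 15, 35, 36, 73]
popright(): [9, 15, 35, 36]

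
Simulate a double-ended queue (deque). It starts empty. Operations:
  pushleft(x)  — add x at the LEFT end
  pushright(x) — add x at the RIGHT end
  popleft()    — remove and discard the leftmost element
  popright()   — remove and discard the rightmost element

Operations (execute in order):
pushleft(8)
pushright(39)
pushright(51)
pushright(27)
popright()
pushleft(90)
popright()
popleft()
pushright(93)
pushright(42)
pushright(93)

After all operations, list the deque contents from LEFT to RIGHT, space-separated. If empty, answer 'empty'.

pushleft(8): [8]
pushright(39): [8, 39]
pushright(51): [8, 39, 51]
pushright(27): [8, 39, 51, 27]
popright(): [8, 39, 51]
pushleft(90): [90, 8, 39, 51]
popright(): [90, 8, 39]
popleft(): [8, 39]
pushright(93): [8, 39, 93]
pushright(42): [8, 39, 93, 42]
pushright(93): [8, 39, 93, 42, 93]

Answer: 8 39 93 42 93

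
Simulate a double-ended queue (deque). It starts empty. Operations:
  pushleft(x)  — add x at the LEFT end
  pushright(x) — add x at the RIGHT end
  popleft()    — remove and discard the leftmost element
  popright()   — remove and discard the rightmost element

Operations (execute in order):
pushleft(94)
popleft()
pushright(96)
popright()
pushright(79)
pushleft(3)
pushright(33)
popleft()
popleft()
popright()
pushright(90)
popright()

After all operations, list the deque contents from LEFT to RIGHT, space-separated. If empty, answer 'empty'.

Answer: empty

Derivation:
pushleft(94): [94]
popleft(): []
pushright(96): [96]
popright(): []
pushright(79): [79]
pushleft(3): [3, 79]
pushright(33): [3, 79, 33]
popleft(): [79, 33]
popleft(): [33]
popright(): []
pushright(90): [90]
popright(): []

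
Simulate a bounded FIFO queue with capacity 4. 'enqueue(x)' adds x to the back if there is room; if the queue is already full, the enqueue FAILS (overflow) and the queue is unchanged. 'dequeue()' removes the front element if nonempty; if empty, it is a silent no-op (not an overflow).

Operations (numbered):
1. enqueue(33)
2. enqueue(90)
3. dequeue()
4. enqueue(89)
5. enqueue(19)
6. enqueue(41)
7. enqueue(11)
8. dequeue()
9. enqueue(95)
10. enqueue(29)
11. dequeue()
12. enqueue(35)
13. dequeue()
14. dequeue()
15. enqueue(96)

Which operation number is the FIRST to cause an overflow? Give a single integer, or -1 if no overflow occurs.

1. enqueue(33): size=1
2. enqueue(90): size=2
3. dequeue(): size=1
4. enqueue(89): size=2
5. enqueue(19): size=3
6. enqueue(41): size=4
7. enqueue(11): size=4=cap → OVERFLOW (fail)
8. dequeue(): size=3
9. enqueue(95): size=4
10. enqueue(29): size=4=cap → OVERFLOW (fail)
11. dequeue(): size=3
12. enqueue(35): size=4
13. dequeue(): size=3
14. dequeue(): size=2
15. enqueue(96): size=3

Answer: 7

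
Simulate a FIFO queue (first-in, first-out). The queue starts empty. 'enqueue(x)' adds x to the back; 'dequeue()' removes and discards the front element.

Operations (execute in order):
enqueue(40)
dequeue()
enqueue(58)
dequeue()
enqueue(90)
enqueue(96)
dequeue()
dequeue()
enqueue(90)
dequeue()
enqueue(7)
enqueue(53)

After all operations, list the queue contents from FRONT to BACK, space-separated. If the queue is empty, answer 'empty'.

Answer: 7 53

Derivation:
enqueue(40): [40]
dequeue(): []
enqueue(58): [58]
dequeue(): []
enqueue(90): [90]
enqueue(96): [90, 96]
dequeue(): [96]
dequeue(): []
enqueue(90): [90]
dequeue(): []
enqueue(7): [7]
enqueue(53): [7, 53]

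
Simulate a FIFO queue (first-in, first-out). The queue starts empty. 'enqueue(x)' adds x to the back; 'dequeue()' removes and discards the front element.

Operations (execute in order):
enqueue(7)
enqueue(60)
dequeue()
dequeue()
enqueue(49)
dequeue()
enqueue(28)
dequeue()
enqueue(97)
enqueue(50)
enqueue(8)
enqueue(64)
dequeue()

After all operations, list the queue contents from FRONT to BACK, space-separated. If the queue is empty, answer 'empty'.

Answer: 50 8 64

Derivation:
enqueue(7): [7]
enqueue(60): [7, 60]
dequeue(): [60]
dequeue(): []
enqueue(49): [49]
dequeue(): []
enqueue(28): [28]
dequeue(): []
enqueue(97): [97]
enqueue(50): [97, 50]
enqueue(8): [97, 50, 8]
enqueue(64): [97, 50, 8, 64]
dequeue(): [50, 8, 64]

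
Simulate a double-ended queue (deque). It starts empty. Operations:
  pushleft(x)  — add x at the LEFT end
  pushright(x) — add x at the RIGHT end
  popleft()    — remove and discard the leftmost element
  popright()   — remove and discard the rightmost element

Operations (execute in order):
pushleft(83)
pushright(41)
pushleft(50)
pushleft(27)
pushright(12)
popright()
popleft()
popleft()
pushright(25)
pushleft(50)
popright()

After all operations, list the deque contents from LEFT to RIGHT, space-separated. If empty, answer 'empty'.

Answer: 50 83 41

Derivation:
pushleft(83): [83]
pushright(41): [83, 41]
pushleft(50): [50, 83, 41]
pushleft(27): [27, 50, 83, 41]
pushright(12): [27, 50, 83, 41, 12]
popright(): [27, 50, 83, 41]
popleft(): [50, 83, 41]
popleft(): [83, 41]
pushright(25): [83, 41, 25]
pushleft(50): [50, 83, 41, 25]
popright(): [50, 83, 41]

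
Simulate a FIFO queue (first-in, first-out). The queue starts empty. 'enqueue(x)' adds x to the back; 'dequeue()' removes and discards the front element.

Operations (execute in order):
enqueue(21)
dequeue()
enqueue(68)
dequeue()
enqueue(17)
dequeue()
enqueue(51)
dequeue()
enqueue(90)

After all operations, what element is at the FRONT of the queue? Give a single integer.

Answer: 90

Derivation:
enqueue(21): queue = [21]
dequeue(): queue = []
enqueue(68): queue = [68]
dequeue(): queue = []
enqueue(17): queue = [17]
dequeue(): queue = []
enqueue(51): queue = [51]
dequeue(): queue = []
enqueue(90): queue = [90]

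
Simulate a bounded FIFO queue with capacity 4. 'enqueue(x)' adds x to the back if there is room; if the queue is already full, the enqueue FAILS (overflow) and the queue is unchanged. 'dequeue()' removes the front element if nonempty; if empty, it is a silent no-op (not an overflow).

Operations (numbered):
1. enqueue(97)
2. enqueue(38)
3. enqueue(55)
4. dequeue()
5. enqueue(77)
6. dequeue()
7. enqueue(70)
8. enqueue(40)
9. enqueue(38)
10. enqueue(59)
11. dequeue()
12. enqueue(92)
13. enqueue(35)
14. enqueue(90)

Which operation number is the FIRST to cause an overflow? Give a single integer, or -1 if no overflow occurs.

Answer: 9

Derivation:
1. enqueue(97): size=1
2. enqueue(38): size=2
3. enqueue(55): size=3
4. dequeue(): size=2
5. enqueue(77): size=3
6. dequeue(): size=2
7. enqueue(70): size=3
8. enqueue(40): size=4
9. enqueue(38): size=4=cap → OVERFLOW (fail)
10. enqueue(59): size=4=cap → OVERFLOW (fail)
11. dequeue(): size=3
12. enqueue(92): size=4
13. enqueue(35): size=4=cap → OVERFLOW (fail)
14. enqueue(90): size=4=cap → OVERFLOW (fail)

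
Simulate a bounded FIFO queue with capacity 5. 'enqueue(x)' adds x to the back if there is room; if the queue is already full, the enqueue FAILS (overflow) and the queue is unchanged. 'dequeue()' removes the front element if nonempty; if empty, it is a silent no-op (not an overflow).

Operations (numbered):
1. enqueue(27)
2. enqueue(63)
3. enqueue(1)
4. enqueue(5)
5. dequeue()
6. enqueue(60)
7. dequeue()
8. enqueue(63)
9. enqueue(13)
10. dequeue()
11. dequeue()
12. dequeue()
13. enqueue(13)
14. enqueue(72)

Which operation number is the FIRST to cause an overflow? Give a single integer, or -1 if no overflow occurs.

1. enqueue(27): size=1
2. enqueue(63): size=2
3. enqueue(1): size=3
4. enqueue(5): size=4
5. dequeue(): size=3
6. enqueue(60): size=4
7. dequeue(): size=3
8. enqueue(63): size=4
9. enqueue(13): size=5
10. dequeue(): size=4
11. dequeue(): size=3
12. dequeue(): size=2
13. enqueue(13): size=3
14. enqueue(72): size=4

Answer: -1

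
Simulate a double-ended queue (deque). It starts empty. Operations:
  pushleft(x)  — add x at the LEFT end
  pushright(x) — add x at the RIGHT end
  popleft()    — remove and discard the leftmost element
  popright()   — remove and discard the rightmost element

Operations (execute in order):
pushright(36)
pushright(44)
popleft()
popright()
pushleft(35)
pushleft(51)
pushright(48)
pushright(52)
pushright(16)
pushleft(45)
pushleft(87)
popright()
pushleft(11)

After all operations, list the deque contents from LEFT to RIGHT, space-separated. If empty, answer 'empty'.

pushright(36): [36]
pushright(44): [36, 44]
popleft(): [44]
popright(): []
pushleft(35): [35]
pushleft(51): [51, 35]
pushright(48): [51, 35, 48]
pushright(52): [51, 35, 48, 52]
pushright(16): [51, 35, 48, 52, 16]
pushleft(45): [45, 51, 35, 48, 52, 16]
pushleft(87): [87, 45, 51, 35, 48, 52, 16]
popright(): [87, 45, 51, 35, 48, 52]
pushleft(11): [11, 87, 45, 51, 35, 48, 52]

Answer: 11 87 45 51 35 48 52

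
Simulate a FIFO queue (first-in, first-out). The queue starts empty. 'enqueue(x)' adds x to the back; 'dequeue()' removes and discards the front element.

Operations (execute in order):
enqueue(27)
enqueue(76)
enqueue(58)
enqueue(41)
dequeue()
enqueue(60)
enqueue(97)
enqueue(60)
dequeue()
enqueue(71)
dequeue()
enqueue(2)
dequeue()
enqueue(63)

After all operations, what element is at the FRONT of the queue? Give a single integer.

Answer: 60

Derivation:
enqueue(27): queue = [27]
enqueue(76): queue = [27, 76]
enqueue(58): queue = [27, 76, 58]
enqueue(41): queue = [27, 76, 58, 41]
dequeue(): queue = [76, 58, 41]
enqueue(60): queue = [76, 58, 41, 60]
enqueue(97): queue = [76, 58, 41, 60, 97]
enqueue(60): queue = [76, 58, 41, 60, 97, 60]
dequeue(): queue = [58, 41, 60, 97, 60]
enqueue(71): queue = [58, 41, 60, 97, 60, 71]
dequeue(): queue = [41, 60, 97, 60, 71]
enqueue(2): queue = [41, 60, 97, 60, 71, 2]
dequeue(): queue = [60, 97, 60, 71, 2]
enqueue(63): queue = [60, 97, 60, 71, 2, 63]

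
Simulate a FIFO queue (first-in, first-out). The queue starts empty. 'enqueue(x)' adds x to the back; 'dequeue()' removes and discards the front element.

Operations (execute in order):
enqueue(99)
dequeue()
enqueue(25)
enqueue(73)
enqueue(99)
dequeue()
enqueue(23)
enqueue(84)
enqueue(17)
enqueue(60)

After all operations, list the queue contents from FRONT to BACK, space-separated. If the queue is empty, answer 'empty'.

enqueue(99): [99]
dequeue(): []
enqueue(25): [25]
enqueue(73): [25, 73]
enqueue(99): [25, 73, 99]
dequeue(): [73, 99]
enqueue(23): [73, 99, 23]
enqueue(84): [73, 99, 23, 84]
enqueue(17): [73, 99, 23, 84, 17]
enqueue(60): [73, 99, 23, 84, 17, 60]

Answer: 73 99 23 84 17 60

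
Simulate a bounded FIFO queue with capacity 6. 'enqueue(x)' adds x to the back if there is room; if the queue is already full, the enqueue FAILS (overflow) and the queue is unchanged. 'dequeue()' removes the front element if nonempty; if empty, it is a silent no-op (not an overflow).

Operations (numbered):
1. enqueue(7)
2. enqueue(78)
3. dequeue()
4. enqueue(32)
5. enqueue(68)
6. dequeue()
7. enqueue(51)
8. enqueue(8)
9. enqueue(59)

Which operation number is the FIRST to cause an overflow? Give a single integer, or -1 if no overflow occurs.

Answer: -1

Derivation:
1. enqueue(7): size=1
2. enqueue(78): size=2
3. dequeue(): size=1
4. enqueue(32): size=2
5. enqueue(68): size=3
6. dequeue(): size=2
7. enqueue(51): size=3
8. enqueue(8): size=4
9. enqueue(59): size=5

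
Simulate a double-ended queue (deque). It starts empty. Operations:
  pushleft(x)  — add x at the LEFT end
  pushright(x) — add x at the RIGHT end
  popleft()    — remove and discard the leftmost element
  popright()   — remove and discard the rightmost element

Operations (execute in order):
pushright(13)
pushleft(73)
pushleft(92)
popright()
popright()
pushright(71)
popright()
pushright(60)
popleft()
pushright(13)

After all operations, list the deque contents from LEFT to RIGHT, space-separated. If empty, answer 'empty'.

pushright(13): [13]
pushleft(73): [73, 13]
pushleft(92): [92, 73, 13]
popright(): [92, 73]
popright(): [92]
pushright(71): [92, 71]
popright(): [92]
pushright(60): [92, 60]
popleft(): [60]
pushright(13): [60, 13]

Answer: 60 13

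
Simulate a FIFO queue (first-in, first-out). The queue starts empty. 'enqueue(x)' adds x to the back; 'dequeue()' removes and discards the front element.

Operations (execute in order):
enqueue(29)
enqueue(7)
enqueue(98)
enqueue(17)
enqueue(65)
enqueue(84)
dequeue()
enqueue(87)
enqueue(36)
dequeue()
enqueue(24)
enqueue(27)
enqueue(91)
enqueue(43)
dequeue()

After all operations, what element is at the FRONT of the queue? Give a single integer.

enqueue(29): queue = [29]
enqueue(7): queue = [29, 7]
enqueue(98): queue = [29, 7, 98]
enqueue(17): queue = [29, 7, 98, 17]
enqueue(65): queue = [29, 7, 98, 17, 65]
enqueue(84): queue = [29, 7, 98, 17, 65, 84]
dequeue(): queue = [7, 98, 17, 65, 84]
enqueue(87): queue = [7, 98, 17, 65, 84, 87]
enqueue(36): queue = [7, 98, 17, 65, 84, 87, 36]
dequeue(): queue = [98, 17, 65, 84, 87, 36]
enqueue(24): queue = [98, 17, 65, 84, 87, 36, 24]
enqueue(27): queue = [98, 17, 65, 84, 87, 36, 24, 27]
enqueue(91): queue = [98, 17, 65, 84, 87, 36, 24, 27, 91]
enqueue(43): queue = [98, 17, 65, 84, 87, 36, 24, 27, 91, 43]
dequeue(): queue = [17, 65, 84, 87, 36, 24, 27, 91, 43]

Answer: 17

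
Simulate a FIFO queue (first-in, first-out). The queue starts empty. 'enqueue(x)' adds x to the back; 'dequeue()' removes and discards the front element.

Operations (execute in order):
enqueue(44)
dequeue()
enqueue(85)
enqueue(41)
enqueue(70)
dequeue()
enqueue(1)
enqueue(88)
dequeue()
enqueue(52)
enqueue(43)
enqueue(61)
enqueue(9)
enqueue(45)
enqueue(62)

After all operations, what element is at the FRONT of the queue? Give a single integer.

Answer: 70

Derivation:
enqueue(44): queue = [44]
dequeue(): queue = []
enqueue(85): queue = [85]
enqueue(41): queue = [85, 41]
enqueue(70): queue = [85, 41, 70]
dequeue(): queue = [41, 70]
enqueue(1): queue = [41, 70, 1]
enqueue(88): queue = [41, 70, 1, 88]
dequeue(): queue = [70, 1, 88]
enqueue(52): queue = [70, 1, 88, 52]
enqueue(43): queue = [70, 1, 88, 52, 43]
enqueue(61): queue = [70, 1, 88, 52, 43, 61]
enqueue(9): queue = [70, 1, 88, 52, 43, 61, 9]
enqueue(45): queue = [70, 1, 88, 52, 43, 61, 9, 45]
enqueue(62): queue = [70, 1, 88, 52, 43, 61, 9, 45, 62]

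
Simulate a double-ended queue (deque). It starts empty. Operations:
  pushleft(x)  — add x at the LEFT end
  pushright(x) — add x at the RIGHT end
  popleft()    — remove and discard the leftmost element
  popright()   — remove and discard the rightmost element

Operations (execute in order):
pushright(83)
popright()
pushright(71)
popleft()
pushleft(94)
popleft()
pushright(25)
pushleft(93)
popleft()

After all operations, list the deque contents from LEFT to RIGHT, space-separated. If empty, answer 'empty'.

pushright(83): [83]
popright(): []
pushright(71): [71]
popleft(): []
pushleft(94): [94]
popleft(): []
pushright(25): [25]
pushleft(93): [93, 25]
popleft(): [25]

Answer: 25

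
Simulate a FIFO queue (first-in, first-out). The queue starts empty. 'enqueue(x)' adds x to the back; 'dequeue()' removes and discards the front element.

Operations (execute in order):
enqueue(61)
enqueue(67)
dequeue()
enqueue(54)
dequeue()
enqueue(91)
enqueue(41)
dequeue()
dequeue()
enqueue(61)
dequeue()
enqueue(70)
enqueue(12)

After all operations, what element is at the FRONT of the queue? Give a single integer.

Answer: 61

Derivation:
enqueue(61): queue = [61]
enqueue(67): queue = [61, 67]
dequeue(): queue = [67]
enqueue(54): queue = [67, 54]
dequeue(): queue = [54]
enqueue(91): queue = [54, 91]
enqueue(41): queue = [54, 91, 41]
dequeue(): queue = [91, 41]
dequeue(): queue = [41]
enqueue(61): queue = [41, 61]
dequeue(): queue = [61]
enqueue(70): queue = [61, 70]
enqueue(12): queue = [61, 70, 12]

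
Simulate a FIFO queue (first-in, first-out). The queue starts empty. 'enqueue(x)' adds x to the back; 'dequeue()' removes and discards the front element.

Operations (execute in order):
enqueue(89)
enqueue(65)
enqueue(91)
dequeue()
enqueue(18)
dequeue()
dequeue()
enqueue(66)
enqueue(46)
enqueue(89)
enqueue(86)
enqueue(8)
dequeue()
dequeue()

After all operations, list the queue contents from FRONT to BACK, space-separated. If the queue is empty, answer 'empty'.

Answer: 46 89 86 8

Derivation:
enqueue(89): [89]
enqueue(65): [89, 65]
enqueue(91): [89, 65, 91]
dequeue(): [65, 91]
enqueue(18): [65, 91, 18]
dequeue(): [91, 18]
dequeue(): [18]
enqueue(66): [18, 66]
enqueue(46): [18, 66, 46]
enqueue(89): [18, 66, 46, 89]
enqueue(86): [18, 66, 46, 89, 86]
enqueue(8): [18, 66, 46, 89, 86, 8]
dequeue(): [66, 46, 89, 86, 8]
dequeue(): [46, 89, 86, 8]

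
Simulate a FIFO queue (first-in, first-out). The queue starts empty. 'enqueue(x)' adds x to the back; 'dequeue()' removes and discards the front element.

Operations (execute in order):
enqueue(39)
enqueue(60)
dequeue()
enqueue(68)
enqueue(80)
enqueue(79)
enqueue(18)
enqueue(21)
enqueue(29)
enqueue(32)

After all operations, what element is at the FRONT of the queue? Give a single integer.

Answer: 60

Derivation:
enqueue(39): queue = [39]
enqueue(60): queue = [39, 60]
dequeue(): queue = [60]
enqueue(68): queue = [60, 68]
enqueue(80): queue = [60, 68, 80]
enqueue(79): queue = [60, 68, 80, 79]
enqueue(18): queue = [60, 68, 80, 79, 18]
enqueue(21): queue = [60, 68, 80, 79, 18, 21]
enqueue(29): queue = [60, 68, 80, 79, 18, 21, 29]
enqueue(32): queue = [60, 68, 80, 79, 18, 21, 29, 32]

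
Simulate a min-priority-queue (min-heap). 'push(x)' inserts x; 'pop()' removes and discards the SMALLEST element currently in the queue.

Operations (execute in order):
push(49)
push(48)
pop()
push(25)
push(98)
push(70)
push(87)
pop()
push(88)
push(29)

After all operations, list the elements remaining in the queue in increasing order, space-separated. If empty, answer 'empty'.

push(49): heap contents = [49]
push(48): heap contents = [48, 49]
pop() → 48: heap contents = [49]
push(25): heap contents = [25, 49]
push(98): heap contents = [25, 49, 98]
push(70): heap contents = [25, 49, 70, 98]
push(87): heap contents = [25, 49, 70, 87, 98]
pop() → 25: heap contents = [49, 70, 87, 98]
push(88): heap contents = [49, 70, 87, 88, 98]
push(29): heap contents = [29, 49, 70, 87, 88, 98]

Answer: 29 49 70 87 88 98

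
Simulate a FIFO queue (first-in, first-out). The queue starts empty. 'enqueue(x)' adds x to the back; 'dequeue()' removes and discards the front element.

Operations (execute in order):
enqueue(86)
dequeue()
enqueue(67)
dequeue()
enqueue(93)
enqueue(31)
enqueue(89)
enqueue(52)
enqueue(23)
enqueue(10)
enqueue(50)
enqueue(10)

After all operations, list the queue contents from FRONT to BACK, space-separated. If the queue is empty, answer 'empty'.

Answer: 93 31 89 52 23 10 50 10

Derivation:
enqueue(86): [86]
dequeue(): []
enqueue(67): [67]
dequeue(): []
enqueue(93): [93]
enqueue(31): [93, 31]
enqueue(89): [93, 31, 89]
enqueue(52): [93, 31, 89, 52]
enqueue(23): [93, 31, 89, 52, 23]
enqueue(10): [93, 31, 89, 52, 23, 10]
enqueue(50): [93, 31, 89, 52, 23, 10, 50]
enqueue(10): [93, 31, 89, 52, 23, 10, 50, 10]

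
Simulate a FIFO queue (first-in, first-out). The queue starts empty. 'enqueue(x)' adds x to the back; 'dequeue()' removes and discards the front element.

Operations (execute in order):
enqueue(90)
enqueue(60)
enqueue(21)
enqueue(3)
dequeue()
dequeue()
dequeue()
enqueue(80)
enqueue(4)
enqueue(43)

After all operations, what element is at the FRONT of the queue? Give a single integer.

Answer: 3

Derivation:
enqueue(90): queue = [90]
enqueue(60): queue = [90, 60]
enqueue(21): queue = [90, 60, 21]
enqueue(3): queue = [90, 60, 21, 3]
dequeue(): queue = [60, 21, 3]
dequeue(): queue = [21, 3]
dequeue(): queue = [3]
enqueue(80): queue = [3, 80]
enqueue(4): queue = [3, 80, 4]
enqueue(43): queue = [3, 80, 4, 43]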